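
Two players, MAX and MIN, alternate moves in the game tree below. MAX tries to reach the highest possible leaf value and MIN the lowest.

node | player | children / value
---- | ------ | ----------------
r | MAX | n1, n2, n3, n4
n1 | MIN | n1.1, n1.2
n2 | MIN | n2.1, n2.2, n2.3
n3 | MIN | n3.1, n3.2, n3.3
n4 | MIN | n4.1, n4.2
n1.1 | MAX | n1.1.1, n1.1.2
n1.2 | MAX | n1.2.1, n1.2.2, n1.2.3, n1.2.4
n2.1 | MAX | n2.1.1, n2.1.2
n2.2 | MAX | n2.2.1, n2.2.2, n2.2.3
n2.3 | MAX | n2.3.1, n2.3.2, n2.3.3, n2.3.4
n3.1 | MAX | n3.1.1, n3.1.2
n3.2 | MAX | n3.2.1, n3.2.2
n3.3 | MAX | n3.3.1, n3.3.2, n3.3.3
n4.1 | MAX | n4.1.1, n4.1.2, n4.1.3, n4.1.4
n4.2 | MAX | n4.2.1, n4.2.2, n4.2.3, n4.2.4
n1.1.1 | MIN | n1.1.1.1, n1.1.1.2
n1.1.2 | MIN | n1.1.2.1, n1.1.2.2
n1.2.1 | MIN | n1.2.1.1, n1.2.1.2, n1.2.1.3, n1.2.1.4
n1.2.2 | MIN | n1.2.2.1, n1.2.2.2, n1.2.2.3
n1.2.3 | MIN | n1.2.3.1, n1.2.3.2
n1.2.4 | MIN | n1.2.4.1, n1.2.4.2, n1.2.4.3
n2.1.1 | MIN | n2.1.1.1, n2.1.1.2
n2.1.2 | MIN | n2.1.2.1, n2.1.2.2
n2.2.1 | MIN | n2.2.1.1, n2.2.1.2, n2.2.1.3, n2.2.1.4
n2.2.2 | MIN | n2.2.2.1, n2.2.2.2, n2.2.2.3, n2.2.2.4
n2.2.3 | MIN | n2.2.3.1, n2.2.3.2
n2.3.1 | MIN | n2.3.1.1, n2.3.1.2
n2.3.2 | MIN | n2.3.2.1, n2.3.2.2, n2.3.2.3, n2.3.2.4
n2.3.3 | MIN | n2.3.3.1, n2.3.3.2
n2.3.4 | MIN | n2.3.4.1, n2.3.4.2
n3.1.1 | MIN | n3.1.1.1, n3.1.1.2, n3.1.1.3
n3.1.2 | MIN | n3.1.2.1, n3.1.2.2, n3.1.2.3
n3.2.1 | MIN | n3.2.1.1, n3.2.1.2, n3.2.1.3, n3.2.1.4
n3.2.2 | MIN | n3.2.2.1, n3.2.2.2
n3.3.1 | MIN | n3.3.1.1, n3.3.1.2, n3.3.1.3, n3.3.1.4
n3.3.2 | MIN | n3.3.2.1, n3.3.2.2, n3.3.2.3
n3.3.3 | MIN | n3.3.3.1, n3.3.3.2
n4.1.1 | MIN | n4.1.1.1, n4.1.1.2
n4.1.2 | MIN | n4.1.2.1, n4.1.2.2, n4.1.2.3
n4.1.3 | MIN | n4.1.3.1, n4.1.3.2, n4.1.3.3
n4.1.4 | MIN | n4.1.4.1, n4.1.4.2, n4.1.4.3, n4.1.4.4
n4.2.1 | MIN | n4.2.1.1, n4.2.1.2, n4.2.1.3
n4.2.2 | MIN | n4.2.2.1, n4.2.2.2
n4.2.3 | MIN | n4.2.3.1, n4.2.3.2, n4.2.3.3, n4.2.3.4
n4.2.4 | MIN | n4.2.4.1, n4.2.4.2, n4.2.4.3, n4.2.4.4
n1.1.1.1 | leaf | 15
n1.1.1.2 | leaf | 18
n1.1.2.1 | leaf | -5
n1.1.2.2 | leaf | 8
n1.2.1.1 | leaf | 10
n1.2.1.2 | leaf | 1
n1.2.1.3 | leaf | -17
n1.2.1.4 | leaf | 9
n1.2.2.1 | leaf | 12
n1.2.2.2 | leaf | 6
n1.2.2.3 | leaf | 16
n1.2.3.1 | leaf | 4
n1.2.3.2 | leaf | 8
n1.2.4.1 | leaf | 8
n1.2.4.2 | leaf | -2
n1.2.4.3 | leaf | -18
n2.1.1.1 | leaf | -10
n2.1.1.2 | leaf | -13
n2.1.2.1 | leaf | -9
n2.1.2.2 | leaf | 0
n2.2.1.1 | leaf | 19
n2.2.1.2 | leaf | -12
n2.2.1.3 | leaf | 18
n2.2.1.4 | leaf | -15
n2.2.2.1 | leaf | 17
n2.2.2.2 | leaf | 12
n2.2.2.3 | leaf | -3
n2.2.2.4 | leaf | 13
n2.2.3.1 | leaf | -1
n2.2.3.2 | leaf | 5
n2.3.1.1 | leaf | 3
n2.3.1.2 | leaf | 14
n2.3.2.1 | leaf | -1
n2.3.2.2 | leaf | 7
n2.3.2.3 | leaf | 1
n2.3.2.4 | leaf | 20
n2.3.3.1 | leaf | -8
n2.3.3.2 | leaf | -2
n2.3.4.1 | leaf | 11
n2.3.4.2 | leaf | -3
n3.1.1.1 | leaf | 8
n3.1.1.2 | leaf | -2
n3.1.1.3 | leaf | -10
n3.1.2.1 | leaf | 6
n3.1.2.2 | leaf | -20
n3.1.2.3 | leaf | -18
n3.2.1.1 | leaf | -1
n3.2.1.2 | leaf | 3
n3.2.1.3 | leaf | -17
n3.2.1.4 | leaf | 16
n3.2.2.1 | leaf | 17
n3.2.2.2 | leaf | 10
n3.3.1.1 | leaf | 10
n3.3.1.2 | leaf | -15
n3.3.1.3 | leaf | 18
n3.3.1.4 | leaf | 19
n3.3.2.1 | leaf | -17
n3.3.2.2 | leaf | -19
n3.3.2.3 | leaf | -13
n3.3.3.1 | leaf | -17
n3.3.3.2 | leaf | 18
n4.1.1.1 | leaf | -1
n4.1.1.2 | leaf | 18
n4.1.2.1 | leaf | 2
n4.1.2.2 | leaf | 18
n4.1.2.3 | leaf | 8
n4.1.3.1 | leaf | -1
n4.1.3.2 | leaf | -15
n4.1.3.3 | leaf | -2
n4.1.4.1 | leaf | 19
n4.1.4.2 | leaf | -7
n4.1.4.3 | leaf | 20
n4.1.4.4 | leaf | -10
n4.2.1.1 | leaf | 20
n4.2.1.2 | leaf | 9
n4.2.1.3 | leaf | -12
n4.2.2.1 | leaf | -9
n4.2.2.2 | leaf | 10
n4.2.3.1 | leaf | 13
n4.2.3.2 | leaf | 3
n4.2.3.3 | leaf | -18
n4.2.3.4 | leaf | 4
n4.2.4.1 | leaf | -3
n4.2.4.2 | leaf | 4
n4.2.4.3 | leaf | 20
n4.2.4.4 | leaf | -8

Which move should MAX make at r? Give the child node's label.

n1.1.1 (MIN): min(15, 18) = 15
n1.1.2 (MIN): min(-5, 8) = -5
n1.1 (MAX): max(15, -5) = 15
n1.2.1 (MIN): min(10, 1, -17, 9) = -17
n1.2.2 (MIN): min(12, 6, 16) = 6
n1.2.3 (MIN): min(4, 8) = 4
n1.2.4 (MIN): min(8, -2, -18) = -18
n1.2 (MAX): max(-17, 6, 4, -18) = 6
n1 (MIN): min(15, 6) = 6
n2.1.1 (MIN): min(-10, -13) = -13
n2.1.2 (MIN): min(-9, 0) = -9
n2.1 (MAX): max(-13, -9) = -9
n2.2.1 (MIN): min(19, -12, 18, -15) = -15
n2.2.2 (MIN): min(17, 12, -3, 13) = -3
n2.2.3 (MIN): min(-1, 5) = -1
n2.2 (MAX): max(-15, -3, -1) = -1
n2.3.1 (MIN): min(3, 14) = 3
n2.3.2 (MIN): min(-1, 7, 1, 20) = -1
n2.3.3 (MIN): min(-8, -2) = -8
n2.3.4 (MIN): min(11, -3) = -3
n2.3 (MAX): max(3, -1, -8, -3) = 3
n2 (MIN): min(-9, -1, 3) = -9
n3.1.1 (MIN): min(8, -2, -10) = -10
n3.1.2 (MIN): min(6, -20, -18) = -20
n3.1 (MAX): max(-10, -20) = -10
n3.2.1 (MIN): min(-1, 3, -17, 16) = -17
n3.2.2 (MIN): min(17, 10) = 10
n3.2 (MAX): max(-17, 10) = 10
n3.3.1 (MIN): min(10, -15, 18, 19) = -15
n3.3.2 (MIN): min(-17, -19, -13) = -19
n3.3.3 (MIN): min(-17, 18) = -17
n3.3 (MAX): max(-15, -19, -17) = -15
n3 (MIN): min(-10, 10, -15) = -15
n4.1.1 (MIN): min(-1, 18) = -1
n4.1.2 (MIN): min(2, 18, 8) = 2
n4.1.3 (MIN): min(-1, -15, -2) = -15
n4.1.4 (MIN): min(19, -7, 20, -10) = -10
n4.1 (MAX): max(-1, 2, -15, -10) = 2
n4.2.1 (MIN): min(20, 9, -12) = -12
n4.2.2 (MIN): min(-9, 10) = -9
n4.2.3 (MIN): min(13, 3, -18, 4) = -18
n4.2.4 (MIN): min(-3, 4, 20, -8) = -8
n4.2 (MAX): max(-12, -9, -18, -8) = -8
n4 (MIN): min(2, -8) = -8
r (MAX): max(6, -9, -15, -8) = 6
MAX at r wants the highest of {n1=6, n2=-9, n3=-15, n4=-8}, so chooses n1.

n1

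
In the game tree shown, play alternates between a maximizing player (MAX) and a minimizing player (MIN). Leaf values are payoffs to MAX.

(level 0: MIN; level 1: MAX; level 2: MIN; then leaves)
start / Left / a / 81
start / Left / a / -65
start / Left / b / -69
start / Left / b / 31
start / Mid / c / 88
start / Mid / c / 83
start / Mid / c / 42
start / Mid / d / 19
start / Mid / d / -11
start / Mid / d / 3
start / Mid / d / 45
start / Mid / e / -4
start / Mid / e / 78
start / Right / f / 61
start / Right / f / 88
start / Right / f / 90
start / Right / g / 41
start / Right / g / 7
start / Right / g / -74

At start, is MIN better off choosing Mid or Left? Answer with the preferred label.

c (MIN): min(88, 83, 42) = 42
d (MIN): min(19, -11, 3, 45) = -11
e (MIN): min(-4, 78) = -4
Mid (MAX): max(42, -11, -4) = 42
a (MIN): min(81, -65) = -65
b (MIN): min(-69, 31) = -69
Left (MAX): max(-65, -69) = -65
MIN prefers the lower value; Mid=42, Left=-65. Left is better since -65 < 42.

Left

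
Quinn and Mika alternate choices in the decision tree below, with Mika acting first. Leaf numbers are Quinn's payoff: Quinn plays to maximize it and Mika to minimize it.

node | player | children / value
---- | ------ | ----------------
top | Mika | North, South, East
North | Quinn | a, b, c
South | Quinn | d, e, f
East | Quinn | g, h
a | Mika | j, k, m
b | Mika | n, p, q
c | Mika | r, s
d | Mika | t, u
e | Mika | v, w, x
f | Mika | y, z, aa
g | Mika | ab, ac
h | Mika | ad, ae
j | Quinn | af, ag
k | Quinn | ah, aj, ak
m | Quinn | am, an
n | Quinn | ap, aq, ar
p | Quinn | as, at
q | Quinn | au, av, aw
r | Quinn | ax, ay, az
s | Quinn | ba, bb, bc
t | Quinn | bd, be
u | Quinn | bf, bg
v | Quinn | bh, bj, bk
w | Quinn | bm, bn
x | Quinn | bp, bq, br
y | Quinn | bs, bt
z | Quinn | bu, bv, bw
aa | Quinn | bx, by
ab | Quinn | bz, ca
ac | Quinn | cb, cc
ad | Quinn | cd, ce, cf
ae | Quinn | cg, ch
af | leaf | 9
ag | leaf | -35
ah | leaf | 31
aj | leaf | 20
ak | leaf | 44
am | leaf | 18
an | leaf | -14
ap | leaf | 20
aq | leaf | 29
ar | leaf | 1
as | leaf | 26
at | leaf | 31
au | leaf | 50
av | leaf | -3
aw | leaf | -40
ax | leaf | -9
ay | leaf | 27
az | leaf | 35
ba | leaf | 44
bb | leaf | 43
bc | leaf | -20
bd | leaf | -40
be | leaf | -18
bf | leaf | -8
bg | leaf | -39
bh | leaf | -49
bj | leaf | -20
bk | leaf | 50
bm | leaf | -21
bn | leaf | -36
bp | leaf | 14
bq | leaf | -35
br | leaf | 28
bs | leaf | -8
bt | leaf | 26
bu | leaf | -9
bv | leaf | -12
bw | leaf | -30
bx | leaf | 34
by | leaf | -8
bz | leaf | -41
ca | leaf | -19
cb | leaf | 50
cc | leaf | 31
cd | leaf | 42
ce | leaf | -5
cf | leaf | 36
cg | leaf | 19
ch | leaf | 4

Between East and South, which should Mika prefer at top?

ab (Quinn): max(-41, -19) = -19
ac (Quinn): max(50, 31) = 50
g (Mika): min(-19, 50) = -19
ad (Quinn): max(42, -5, 36) = 42
ae (Quinn): max(19, 4) = 19
h (Mika): min(42, 19) = 19
East (Quinn): max(-19, 19) = 19
t (Quinn): max(-40, -18) = -18
u (Quinn): max(-8, -39) = -8
d (Mika): min(-18, -8) = -18
v (Quinn): max(-49, -20, 50) = 50
w (Quinn): max(-21, -36) = -21
x (Quinn): max(14, -35, 28) = 28
e (Mika): min(50, -21, 28) = -21
y (Quinn): max(-8, 26) = 26
z (Quinn): max(-9, -12, -30) = -9
aa (Quinn): max(34, -8) = 34
f (Mika): min(26, -9, 34) = -9
South (Quinn): max(-18, -21, -9) = -9
Mika prefers the lower value; East=19, South=-9. South is better since -9 < 19.

South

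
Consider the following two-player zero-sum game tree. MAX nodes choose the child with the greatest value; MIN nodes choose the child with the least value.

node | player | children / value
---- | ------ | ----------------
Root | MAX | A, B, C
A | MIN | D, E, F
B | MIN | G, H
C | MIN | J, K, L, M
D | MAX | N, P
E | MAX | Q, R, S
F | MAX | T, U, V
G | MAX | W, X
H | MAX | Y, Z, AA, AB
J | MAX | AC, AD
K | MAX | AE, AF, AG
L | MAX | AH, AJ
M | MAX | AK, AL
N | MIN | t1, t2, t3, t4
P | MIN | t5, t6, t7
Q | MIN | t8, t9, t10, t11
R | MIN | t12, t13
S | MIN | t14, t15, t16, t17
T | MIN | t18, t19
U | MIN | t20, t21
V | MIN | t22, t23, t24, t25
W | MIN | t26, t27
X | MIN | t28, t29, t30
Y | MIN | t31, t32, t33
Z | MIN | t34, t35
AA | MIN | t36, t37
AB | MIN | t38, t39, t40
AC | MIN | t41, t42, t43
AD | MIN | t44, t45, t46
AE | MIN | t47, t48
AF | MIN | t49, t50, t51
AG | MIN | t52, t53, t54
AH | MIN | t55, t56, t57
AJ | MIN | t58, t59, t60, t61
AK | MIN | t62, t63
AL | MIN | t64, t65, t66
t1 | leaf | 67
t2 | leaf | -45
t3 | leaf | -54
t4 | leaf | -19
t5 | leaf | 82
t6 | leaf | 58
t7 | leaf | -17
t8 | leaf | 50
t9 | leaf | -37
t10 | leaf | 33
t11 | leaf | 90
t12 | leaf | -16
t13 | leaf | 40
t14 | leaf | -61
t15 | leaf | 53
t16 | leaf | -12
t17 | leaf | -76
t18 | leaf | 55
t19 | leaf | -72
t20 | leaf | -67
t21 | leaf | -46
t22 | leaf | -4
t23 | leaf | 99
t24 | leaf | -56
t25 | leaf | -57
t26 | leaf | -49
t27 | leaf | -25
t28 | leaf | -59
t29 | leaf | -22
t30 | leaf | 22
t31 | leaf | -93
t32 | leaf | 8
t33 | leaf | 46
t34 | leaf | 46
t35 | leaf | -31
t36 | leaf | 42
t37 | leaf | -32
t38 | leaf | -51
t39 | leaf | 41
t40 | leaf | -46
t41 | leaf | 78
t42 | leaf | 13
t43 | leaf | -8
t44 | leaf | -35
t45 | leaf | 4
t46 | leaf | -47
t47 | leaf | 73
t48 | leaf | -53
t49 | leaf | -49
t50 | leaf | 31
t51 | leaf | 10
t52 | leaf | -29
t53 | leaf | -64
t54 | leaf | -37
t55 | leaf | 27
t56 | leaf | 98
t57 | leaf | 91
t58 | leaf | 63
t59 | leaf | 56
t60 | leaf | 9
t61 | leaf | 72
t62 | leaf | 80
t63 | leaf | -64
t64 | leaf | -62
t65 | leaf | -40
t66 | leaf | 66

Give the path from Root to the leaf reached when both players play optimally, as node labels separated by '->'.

N (MIN): min(67, -45, -54, -19) = -54
P (MIN): min(82, 58, -17) = -17
D (MAX): max(-54, -17) = -17
Q (MIN): min(50, -37, 33, 90) = -37
R (MIN): min(-16, 40) = -16
S (MIN): min(-61, 53, -12, -76) = -76
E (MAX): max(-37, -16, -76) = -16
T (MIN): min(55, -72) = -72
U (MIN): min(-67, -46) = -67
V (MIN): min(-4, 99, -56, -57) = -57
F (MAX): max(-72, -67, -57) = -57
A (MIN): min(-17, -16, -57) = -57
W (MIN): min(-49, -25) = -49
X (MIN): min(-59, -22, 22) = -59
G (MAX): max(-49, -59) = -49
Y (MIN): min(-93, 8, 46) = -93
Z (MIN): min(46, -31) = -31
AA (MIN): min(42, -32) = -32
AB (MIN): min(-51, 41, -46) = -51
H (MAX): max(-93, -31, -32, -51) = -31
B (MIN): min(-49, -31) = -49
AC (MIN): min(78, 13, -8) = -8
AD (MIN): min(-35, 4, -47) = -47
J (MAX): max(-8, -47) = -8
AE (MIN): min(73, -53) = -53
AF (MIN): min(-49, 31, 10) = -49
AG (MIN): min(-29, -64, -37) = -64
K (MAX): max(-53, -49, -64) = -49
AH (MIN): min(27, 98, 91) = 27
AJ (MIN): min(63, 56, 9, 72) = 9
L (MAX): max(27, 9) = 27
AK (MIN): min(80, -64) = -64
AL (MIN): min(-62, -40, 66) = -62
M (MAX): max(-64, -62) = -62
C (MIN): min(-8, -49, 27, -62) = -62
Root (MAX): max(-57, -49, -62) = -49
At Root, MAX picks B (highest: -49).
At B, MIN picks G (lowest: -49).
At G, MAX picks W (highest: -49).
At W, MIN picks t26 (lowest: -49).
Terminal value -49.

Root -> B -> G -> W -> t26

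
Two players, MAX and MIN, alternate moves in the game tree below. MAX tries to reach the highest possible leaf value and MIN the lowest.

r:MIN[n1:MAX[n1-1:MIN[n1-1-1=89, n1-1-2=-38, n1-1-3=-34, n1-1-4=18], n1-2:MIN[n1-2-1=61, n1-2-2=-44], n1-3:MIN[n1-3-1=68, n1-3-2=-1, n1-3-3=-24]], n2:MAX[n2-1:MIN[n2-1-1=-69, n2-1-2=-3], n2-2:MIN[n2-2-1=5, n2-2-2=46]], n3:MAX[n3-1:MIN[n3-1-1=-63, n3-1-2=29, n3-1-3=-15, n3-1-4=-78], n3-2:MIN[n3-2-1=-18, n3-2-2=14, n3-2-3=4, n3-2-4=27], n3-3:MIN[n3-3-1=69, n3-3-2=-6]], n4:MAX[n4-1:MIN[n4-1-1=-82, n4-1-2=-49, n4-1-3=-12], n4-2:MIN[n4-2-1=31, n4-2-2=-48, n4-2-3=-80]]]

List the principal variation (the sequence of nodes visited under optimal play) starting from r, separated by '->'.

n1-1 (MIN): min(89, -38, -34, 18) = -38
n1-2 (MIN): min(61, -44) = -44
n1-3 (MIN): min(68, -1, -24) = -24
n1 (MAX): max(-38, -44, -24) = -24
n2-1 (MIN): min(-69, -3) = -69
n2-2 (MIN): min(5, 46) = 5
n2 (MAX): max(-69, 5) = 5
n3-1 (MIN): min(-63, 29, -15, -78) = -78
n3-2 (MIN): min(-18, 14, 4, 27) = -18
n3-3 (MIN): min(69, -6) = -6
n3 (MAX): max(-78, -18, -6) = -6
n4-1 (MIN): min(-82, -49, -12) = -82
n4-2 (MIN): min(31, -48, -80) = -80
n4 (MAX): max(-82, -80) = -80
r (MIN): min(-24, 5, -6, -80) = -80
At r, MIN picks n4 (lowest: -80).
At n4, MAX picks n4-2 (highest: -80).
At n4-2, MIN picks n4-2-3 (lowest: -80).
Terminal value -80.

r -> n4 -> n4-2 -> n4-2-3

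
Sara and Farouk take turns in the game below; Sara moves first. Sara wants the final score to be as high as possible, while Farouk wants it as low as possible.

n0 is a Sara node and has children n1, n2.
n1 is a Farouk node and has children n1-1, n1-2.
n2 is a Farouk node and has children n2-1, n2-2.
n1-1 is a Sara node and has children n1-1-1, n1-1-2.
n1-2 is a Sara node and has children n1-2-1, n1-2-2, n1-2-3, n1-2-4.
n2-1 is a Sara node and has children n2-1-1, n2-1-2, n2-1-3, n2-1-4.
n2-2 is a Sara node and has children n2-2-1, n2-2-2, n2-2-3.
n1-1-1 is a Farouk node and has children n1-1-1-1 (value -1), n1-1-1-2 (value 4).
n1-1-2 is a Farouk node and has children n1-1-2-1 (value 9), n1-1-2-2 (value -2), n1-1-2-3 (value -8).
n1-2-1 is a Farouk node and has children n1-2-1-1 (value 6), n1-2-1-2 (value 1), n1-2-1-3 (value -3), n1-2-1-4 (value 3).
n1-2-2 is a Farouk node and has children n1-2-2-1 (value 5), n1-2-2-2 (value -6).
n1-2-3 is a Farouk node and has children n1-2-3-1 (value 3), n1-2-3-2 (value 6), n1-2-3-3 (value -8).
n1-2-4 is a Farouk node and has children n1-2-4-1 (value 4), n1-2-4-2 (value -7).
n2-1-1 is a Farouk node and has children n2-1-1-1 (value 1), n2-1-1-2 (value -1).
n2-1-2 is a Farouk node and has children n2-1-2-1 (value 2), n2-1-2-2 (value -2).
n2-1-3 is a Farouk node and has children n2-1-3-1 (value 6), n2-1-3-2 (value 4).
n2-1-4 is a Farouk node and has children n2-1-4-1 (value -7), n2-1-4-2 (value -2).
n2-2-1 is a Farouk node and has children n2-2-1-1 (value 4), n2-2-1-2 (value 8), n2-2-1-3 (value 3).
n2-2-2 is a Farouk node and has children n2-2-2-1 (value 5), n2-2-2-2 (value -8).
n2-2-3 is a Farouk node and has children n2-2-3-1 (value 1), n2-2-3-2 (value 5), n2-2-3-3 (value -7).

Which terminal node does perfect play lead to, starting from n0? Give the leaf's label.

n2-2-1-3

n1-1-1 (Farouk): min(-1, 4) = -1
n1-1-2 (Farouk): min(9, -2, -8) = -8
n1-1 (Sara): max(-1, -8) = -1
n1-2-1 (Farouk): min(6, 1, -3, 3) = -3
n1-2-2 (Farouk): min(5, -6) = -6
n1-2-3 (Farouk): min(3, 6, -8) = -8
n1-2-4 (Farouk): min(4, -7) = -7
n1-2 (Sara): max(-3, -6, -8, -7) = -3
n1 (Farouk): min(-1, -3) = -3
n2-1-1 (Farouk): min(1, -1) = -1
n2-1-2 (Farouk): min(2, -2) = -2
n2-1-3 (Farouk): min(6, 4) = 4
n2-1-4 (Farouk): min(-7, -2) = -7
n2-1 (Sara): max(-1, -2, 4, -7) = 4
n2-2-1 (Farouk): min(4, 8, 3) = 3
n2-2-2 (Farouk): min(5, -8) = -8
n2-2-3 (Farouk): min(1, 5, -7) = -7
n2-2 (Sara): max(3, -8, -7) = 3
n2 (Farouk): min(4, 3) = 3
n0 (Sara): max(-3, 3) = 3
At n0, Sara picks n2 (highest: 3).
At n2, Farouk picks n2-2 (lowest: 3).
At n2-2, Sara picks n2-2-1 (highest: 3).
At n2-2-1, Farouk picks n2-2-1-3 (lowest: 3).
Terminal value 3.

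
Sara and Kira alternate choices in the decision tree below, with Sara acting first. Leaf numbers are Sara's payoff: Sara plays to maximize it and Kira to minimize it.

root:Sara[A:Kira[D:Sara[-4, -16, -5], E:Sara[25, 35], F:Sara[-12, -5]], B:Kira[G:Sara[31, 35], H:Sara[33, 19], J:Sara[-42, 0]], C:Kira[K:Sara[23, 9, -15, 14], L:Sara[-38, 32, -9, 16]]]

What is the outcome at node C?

23

K (Sara): max(23, 9, -15, 14) = 23
L (Sara): max(-38, 32, -9, 16) = 32
C (Kira): min(23, 32) = 23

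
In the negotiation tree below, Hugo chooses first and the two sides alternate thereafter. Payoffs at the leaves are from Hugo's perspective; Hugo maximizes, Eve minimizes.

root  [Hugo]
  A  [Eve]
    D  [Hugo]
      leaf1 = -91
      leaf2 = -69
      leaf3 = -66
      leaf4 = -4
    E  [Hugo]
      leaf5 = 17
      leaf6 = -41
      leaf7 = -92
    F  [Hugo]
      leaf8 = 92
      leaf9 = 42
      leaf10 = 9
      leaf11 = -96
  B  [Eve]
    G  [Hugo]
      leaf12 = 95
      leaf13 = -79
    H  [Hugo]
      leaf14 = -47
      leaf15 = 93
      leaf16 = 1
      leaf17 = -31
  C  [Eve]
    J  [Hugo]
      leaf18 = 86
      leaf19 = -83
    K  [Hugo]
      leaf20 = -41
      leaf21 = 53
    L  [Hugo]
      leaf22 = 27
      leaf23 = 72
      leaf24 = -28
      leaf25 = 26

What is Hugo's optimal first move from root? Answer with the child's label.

B

D (Hugo): max(-91, -69, -66, -4) = -4
E (Hugo): max(17, -41, -92) = 17
F (Hugo): max(92, 42, 9, -96) = 92
A (Eve): min(-4, 17, 92) = -4
G (Hugo): max(95, -79) = 95
H (Hugo): max(-47, 93, 1, -31) = 93
B (Eve): min(95, 93) = 93
J (Hugo): max(86, -83) = 86
K (Hugo): max(-41, 53) = 53
L (Hugo): max(27, 72, -28, 26) = 72
C (Eve): min(86, 53, 72) = 53
root (Hugo): max(-4, 93, 53) = 93
Hugo at root wants the highest of {A=-4, B=93, C=53}, so chooses B.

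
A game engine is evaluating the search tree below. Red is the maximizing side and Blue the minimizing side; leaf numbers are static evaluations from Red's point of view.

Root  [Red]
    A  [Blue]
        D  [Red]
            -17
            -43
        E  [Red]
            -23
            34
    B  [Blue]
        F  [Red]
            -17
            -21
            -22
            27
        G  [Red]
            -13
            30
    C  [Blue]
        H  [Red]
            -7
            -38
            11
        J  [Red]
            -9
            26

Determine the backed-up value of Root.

D (Red): max(-17, -43) = -17
E (Red): max(-23, 34) = 34
A (Blue): min(-17, 34) = -17
F (Red): max(-17, -21, -22, 27) = 27
G (Red): max(-13, 30) = 30
B (Blue): min(27, 30) = 27
H (Red): max(-7, -38, 11) = 11
J (Red): max(-9, 26) = 26
C (Blue): min(11, 26) = 11
Root (Red): max(-17, 27, 11) = 27

27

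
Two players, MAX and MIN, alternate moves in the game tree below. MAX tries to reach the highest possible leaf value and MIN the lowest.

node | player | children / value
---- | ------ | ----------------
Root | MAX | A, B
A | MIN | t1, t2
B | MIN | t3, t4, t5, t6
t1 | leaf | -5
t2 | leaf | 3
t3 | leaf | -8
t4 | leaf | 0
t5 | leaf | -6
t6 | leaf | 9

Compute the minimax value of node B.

B (MIN): min(-8, 0, -6, 9) = -8

-8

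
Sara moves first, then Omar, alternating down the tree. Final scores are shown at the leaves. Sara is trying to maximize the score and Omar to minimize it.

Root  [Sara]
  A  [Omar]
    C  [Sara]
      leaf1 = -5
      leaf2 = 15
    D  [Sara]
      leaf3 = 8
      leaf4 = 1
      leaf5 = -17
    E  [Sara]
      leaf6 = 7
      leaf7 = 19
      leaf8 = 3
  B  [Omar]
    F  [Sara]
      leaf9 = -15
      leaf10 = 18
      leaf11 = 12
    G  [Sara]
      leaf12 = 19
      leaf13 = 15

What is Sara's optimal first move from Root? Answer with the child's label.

C (Sara): max(-5, 15) = 15
D (Sara): max(8, 1, -17) = 8
E (Sara): max(7, 19, 3) = 19
A (Omar): min(15, 8, 19) = 8
F (Sara): max(-15, 18, 12) = 18
G (Sara): max(19, 15) = 19
B (Omar): min(18, 19) = 18
Root (Sara): max(8, 18) = 18
Sara at Root wants the highest of {A=8, B=18}, so chooses B.

B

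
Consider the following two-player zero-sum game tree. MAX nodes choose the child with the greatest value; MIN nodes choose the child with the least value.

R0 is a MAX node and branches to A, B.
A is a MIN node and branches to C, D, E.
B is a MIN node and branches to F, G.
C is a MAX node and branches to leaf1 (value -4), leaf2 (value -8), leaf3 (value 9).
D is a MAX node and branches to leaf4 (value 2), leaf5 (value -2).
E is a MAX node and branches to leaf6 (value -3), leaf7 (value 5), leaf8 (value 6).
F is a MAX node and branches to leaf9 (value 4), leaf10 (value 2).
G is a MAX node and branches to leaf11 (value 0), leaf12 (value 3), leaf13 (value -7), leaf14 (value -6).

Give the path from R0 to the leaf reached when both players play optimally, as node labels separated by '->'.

R0 -> B -> G -> leaf12

C (MAX): max(-4, -8, 9) = 9
D (MAX): max(2, -2) = 2
E (MAX): max(-3, 5, 6) = 6
A (MIN): min(9, 2, 6) = 2
F (MAX): max(4, 2) = 4
G (MAX): max(0, 3, -7, -6) = 3
B (MIN): min(4, 3) = 3
R0 (MAX): max(2, 3) = 3
At R0, MAX picks B (highest: 3).
At B, MIN picks G (lowest: 3).
At G, MAX picks leaf12 (highest: 3).
Terminal value 3.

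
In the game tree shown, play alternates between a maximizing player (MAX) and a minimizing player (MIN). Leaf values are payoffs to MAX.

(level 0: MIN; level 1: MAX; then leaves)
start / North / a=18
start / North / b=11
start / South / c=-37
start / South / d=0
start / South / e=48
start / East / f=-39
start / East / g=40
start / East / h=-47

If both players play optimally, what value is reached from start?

18

North (MAX): max(18, 11) = 18
South (MAX): max(-37, 0, 48) = 48
East (MAX): max(-39, 40, -47) = 40
start (MIN): min(18, 48, 40) = 18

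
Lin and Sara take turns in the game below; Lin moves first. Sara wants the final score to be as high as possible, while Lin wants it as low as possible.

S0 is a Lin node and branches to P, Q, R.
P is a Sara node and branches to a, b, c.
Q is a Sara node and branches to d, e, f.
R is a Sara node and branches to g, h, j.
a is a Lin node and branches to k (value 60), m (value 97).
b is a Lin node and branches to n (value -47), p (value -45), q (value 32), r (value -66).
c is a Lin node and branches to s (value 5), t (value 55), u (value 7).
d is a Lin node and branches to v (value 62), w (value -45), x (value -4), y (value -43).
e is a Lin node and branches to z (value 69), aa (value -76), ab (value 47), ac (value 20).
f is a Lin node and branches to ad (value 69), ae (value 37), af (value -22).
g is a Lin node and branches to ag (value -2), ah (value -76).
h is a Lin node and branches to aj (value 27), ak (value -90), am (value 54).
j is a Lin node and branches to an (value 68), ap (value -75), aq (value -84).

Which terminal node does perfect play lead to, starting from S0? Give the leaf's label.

a (Lin): min(60, 97) = 60
b (Lin): min(-47, -45, 32, -66) = -66
c (Lin): min(5, 55, 7) = 5
P (Sara): max(60, -66, 5) = 60
d (Lin): min(62, -45, -4, -43) = -45
e (Lin): min(69, -76, 47, 20) = -76
f (Lin): min(69, 37, -22) = -22
Q (Sara): max(-45, -76, -22) = -22
g (Lin): min(-2, -76) = -76
h (Lin): min(27, -90, 54) = -90
j (Lin): min(68, -75, -84) = -84
R (Sara): max(-76, -90, -84) = -76
S0 (Lin): min(60, -22, -76) = -76
At S0, Lin picks R (lowest: -76).
At R, Sara picks g (highest: -76).
At g, Lin picks ah (lowest: -76).
Terminal value -76.

ah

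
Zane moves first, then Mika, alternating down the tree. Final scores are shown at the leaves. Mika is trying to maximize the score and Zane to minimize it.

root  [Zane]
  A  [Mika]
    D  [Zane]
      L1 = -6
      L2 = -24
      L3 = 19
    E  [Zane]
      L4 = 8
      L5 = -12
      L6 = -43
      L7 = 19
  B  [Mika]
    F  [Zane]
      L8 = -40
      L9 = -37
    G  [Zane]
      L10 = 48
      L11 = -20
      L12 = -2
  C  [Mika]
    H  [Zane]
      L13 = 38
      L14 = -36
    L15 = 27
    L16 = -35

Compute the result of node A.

-24

D (Zane): min(-6, -24, 19) = -24
E (Zane): min(8, -12, -43, 19) = -43
A (Mika): max(-24, -43) = -24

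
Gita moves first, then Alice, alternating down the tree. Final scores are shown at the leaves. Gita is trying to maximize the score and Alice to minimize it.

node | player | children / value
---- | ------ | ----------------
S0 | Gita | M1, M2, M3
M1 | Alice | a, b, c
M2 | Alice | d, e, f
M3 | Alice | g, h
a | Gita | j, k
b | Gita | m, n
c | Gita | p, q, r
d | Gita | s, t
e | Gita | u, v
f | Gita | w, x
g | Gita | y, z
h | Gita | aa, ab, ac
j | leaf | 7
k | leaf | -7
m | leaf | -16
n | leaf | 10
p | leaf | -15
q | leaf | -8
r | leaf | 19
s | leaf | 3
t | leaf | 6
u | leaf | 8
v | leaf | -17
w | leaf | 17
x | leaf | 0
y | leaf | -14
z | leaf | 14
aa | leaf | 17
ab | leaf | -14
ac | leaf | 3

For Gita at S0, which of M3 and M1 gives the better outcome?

M3

g (Gita): max(-14, 14) = 14
h (Gita): max(17, -14, 3) = 17
M3 (Alice): min(14, 17) = 14
a (Gita): max(7, -7) = 7
b (Gita): max(-16, 10) = 10
c (Gita): max(-15, -8, 19) = 19
M1 (Alice): min(7, 10, 19) = 7
Gita prefers the higher value; M3=14, M1=7. M3 is better since 14 > 7.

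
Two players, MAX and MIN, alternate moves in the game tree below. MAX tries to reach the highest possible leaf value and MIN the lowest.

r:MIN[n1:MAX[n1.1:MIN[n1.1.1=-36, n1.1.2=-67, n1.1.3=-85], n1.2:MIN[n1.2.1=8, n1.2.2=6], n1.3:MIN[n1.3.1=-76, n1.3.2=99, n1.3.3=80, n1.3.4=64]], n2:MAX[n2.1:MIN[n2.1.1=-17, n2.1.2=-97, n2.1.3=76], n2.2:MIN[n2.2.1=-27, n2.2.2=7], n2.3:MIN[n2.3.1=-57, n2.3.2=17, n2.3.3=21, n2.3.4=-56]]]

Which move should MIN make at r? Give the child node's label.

n1.1 (MIN): min(-36, -67, -85) = -85
n1.2 (MIN): min(8, 6) = 6
n1.3 (MIN): min(-76, 99, 80, 64) = -76
n1 (MAX): max(-85, 6, -76) = 6
n2.1 (MIN): min(-17, -97, 76) = -97
n2.2 (MIN): min(-27, 7) = -27
n2.3 (MIN): min(-57, 17, 21, -56) = -57
n2 (MAX): max(-97, -27, -57) = -27
r (MIN): min(6, -27) = -27
MIN at r wants the lowest of {n1=6, n2=-27}, so chooses n2.

n2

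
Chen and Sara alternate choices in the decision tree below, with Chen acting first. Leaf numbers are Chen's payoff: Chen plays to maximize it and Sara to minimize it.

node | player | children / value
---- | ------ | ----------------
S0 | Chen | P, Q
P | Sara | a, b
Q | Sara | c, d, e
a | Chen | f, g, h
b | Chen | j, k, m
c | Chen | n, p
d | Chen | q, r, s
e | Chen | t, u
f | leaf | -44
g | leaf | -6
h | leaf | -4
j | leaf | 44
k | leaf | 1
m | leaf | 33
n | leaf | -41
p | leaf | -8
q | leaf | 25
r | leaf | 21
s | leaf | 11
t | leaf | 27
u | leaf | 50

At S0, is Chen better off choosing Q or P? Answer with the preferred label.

c (Chen): max(-41, -8) = -8
d (Chen): max(25, 21, 11) = 25
e (Chen): max(27, 50) = 50
Q (Sara): min(-8, 25, 50) = -8
a (Chen): max(-44, -6, -4) = -4
b (Chen): max(44, 1, 33) = 44
P (Sara): min(-4, 44) = -4
Chen prefers the higher value; Q=-8, P=-4. P is better since -4 > -8.

P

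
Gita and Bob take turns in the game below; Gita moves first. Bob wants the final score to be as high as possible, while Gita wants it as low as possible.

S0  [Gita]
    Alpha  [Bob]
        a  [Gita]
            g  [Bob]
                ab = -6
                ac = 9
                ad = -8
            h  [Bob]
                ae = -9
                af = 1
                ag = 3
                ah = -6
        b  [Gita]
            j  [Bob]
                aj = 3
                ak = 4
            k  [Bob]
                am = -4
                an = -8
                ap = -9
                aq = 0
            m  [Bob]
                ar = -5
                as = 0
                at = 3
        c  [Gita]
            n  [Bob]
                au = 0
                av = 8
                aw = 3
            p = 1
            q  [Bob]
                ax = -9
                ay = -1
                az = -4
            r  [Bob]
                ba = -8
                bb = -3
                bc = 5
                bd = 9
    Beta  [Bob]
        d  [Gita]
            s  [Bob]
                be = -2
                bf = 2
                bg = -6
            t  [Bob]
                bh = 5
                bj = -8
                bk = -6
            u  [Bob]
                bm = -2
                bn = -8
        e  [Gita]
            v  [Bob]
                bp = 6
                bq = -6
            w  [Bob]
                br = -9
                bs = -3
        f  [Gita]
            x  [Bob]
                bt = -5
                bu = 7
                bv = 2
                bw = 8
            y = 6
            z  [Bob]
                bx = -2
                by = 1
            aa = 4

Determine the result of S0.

1

g (Bob): max(-6, 9, -8) = 9
h (Bob): max(-9, 1, 3, -6) = 3
a (Gita): min(9, 3) = 3
j (Bob): max(3, 4) = 4
k (Bob): max(-4, -8, -9, 0) = 0
m (Bob): max(-5, 0, 3) = 3
b (Gita): min(4, 0, 3) = 0
n (Bob): max(0, 8, 3) = 8
q (Bob): max(-9, -1, -4) = -1
r (Bob): max(-8, -3, 5, 9) = 9
c (Gita): min(8, 1, -1, 9) = -1
Alpha (Bob): max(3, 0, -1) = 3
s (Bob): max(-2, 2, -6) = 2
t (Bob): max(5, -8, -6) = 5
u (Bob): max(-2, -8) = -2
d (Gita): min(2, 5, -2) = -2
v (Bob): max(6, -6) = 6
w (Bob): max(-9, -3) = -3
e (Gita): min(6, -3) = -3
x (Bob): max(-5, 7, 2, 8) = 8
z (Bob): max(-2, 1) = 1
f (Gita): min(8, 6, 1, 4) = 1
Beta (Bob): max(-2, -3, 1) = 1
S0 (Gita): min(3, 1) = 1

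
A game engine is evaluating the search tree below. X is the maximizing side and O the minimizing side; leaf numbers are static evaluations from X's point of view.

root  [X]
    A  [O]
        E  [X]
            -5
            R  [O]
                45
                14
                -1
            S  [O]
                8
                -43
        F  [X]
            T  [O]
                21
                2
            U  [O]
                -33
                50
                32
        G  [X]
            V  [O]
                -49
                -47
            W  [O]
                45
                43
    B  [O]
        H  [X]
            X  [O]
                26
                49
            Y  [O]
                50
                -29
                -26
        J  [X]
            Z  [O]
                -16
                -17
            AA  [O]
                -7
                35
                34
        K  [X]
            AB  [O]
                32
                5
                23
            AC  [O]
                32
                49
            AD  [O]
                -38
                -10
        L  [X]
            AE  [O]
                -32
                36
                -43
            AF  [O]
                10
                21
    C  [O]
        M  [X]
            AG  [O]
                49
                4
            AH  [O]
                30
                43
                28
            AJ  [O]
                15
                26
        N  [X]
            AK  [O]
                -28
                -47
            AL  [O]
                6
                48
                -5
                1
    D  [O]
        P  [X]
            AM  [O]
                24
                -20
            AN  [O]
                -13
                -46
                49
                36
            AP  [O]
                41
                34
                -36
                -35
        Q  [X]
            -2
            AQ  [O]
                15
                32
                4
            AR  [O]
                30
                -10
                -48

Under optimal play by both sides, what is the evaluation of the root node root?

-1

R (O): min(45, 14, -1) = -1
S (O): min(8, -43) = -43
E (X): max(-5, -1, -43) = -1
T (O): min(21, 2) = 2
U (O): min(-33, 50, 32) = -33
F (X): max(2, -33) = 2
V (O): min(-49, -47) = -49
W (O): min(45, 43) = 43
G (X): max(-49, 43) = 43
A (O): min(-1, 2, 43) = -1
X (O): min(26, 49) = 26
Y (O): min(50, -29, -26) = -29
H (X): max(26, -29) = 26
Z (O): min(-16, -17) = -17
AA (O): min(-7, 35, 34) = -7
J (X): max(-17, -7) = -7
AB (O): min(32, 5, 23) = 5
AC (O): min(32, 49) = 32
AD (O): min(-38, -10) = -38
K (X): max(5, 32, -38) = 32
AE (O): min(-32, 36, -43) = -43
AF (O): min(10, 21) = 10
L (X): max(-43, 10) = 10
B (O): min(26, -7, 32, 10) = -7
AG (O): min(49, 4) = 4
AH (O): min(30, 43, 28) = 28
AJ (O): min(15, 26) = 15
M (X): max(4, 28, 15) = 28
AK (O): min(-28, -47) = -47
AL (O): min(6, 48, -5, 1) = -5
N (X): max(-47, -5) = -5
C (O): min(28, -5) = -5
AM (O): min(24, -20) = -20
AN (O): min(-13, -46, 49, 36) = -46
AP (O): min(41, 34, -36, -35) = -36
P (X): max(-20, -46, -36) = -20
AQ (O): min(15, 32, 4) = 4
AR (O): min(30, -10, -48) = -48
Q (X): max(-2, 4, -48) = 4
D (O): min(-20, 4) = -20
root (X): max(-1, -7, -5, -20) = -1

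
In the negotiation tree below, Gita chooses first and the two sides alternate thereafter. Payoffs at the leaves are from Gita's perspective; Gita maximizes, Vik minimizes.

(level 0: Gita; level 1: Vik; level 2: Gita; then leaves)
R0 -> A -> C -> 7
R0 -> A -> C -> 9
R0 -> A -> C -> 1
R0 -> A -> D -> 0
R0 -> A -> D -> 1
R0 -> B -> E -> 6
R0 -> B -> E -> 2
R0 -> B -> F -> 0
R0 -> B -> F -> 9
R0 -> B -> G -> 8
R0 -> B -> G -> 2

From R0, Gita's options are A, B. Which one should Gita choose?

B

C (Gita): max(7, 9, 1) = 9
D (Gita): max(0, 1) = 1
A (Vik): min(9, 1) = 1
E (Gita): max(6, 2) = 6
F (Gita): max(0, 9) = 9
G (Gita): max(8, 2) = 8
B (Vik): min(6, 9, 8) = 6
R0 (Gita): max(1, 6) = 6
Gita at R0 wants the highest of {A=1, B=6}, so chooses B.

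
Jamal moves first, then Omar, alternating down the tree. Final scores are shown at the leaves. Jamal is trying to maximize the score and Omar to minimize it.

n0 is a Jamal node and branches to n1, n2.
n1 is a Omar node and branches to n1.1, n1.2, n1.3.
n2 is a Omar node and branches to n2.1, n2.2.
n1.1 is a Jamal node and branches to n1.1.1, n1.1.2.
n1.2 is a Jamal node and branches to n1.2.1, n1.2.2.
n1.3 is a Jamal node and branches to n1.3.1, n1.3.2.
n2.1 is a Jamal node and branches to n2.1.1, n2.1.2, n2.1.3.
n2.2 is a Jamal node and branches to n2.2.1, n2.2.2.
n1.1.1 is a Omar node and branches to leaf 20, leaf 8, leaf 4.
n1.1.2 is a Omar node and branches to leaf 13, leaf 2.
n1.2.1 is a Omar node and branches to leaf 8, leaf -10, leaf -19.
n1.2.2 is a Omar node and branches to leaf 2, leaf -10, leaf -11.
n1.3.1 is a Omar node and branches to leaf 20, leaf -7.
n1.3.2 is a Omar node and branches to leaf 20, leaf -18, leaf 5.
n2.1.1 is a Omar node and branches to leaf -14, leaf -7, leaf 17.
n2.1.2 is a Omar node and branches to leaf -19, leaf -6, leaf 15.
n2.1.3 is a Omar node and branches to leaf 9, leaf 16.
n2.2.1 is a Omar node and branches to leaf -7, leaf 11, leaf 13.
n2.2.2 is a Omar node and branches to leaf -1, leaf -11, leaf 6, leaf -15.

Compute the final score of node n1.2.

-11

n1.2.1 (Omar): min(8, -10, -19) = -19
n1.2.2 (Omar): min(2, -10, -11) = -11
n1.2 (Jamal): max(-19, -11) = -11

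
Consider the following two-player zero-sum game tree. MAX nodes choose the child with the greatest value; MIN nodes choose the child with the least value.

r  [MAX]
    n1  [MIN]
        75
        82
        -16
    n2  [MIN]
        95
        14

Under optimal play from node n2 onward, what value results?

n2 (MIN): min(95, 14) = 14

14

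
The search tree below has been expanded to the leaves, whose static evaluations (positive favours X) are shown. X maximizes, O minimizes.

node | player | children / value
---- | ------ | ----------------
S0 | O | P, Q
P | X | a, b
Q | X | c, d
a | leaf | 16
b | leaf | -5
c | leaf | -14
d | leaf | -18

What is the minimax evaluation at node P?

P (X): max(16, -5) = 16

16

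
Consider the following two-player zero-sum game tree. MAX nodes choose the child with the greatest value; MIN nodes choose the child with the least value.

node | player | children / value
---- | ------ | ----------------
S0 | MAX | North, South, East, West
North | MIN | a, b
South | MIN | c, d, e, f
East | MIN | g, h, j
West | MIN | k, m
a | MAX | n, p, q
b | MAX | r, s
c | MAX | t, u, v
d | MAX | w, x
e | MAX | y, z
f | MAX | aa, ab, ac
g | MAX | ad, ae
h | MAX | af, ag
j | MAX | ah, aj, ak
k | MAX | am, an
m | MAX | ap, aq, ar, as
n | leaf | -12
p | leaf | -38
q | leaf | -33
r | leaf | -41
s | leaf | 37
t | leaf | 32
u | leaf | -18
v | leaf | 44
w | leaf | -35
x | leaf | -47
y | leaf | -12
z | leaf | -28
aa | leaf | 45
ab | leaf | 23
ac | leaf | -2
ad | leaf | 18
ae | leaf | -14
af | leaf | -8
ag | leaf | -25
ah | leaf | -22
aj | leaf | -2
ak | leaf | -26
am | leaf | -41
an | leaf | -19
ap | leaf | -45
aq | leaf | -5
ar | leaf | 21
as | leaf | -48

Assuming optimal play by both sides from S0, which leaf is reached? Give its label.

a (MAX): max(-12, -38, -33) = -12
b (MAX): max(-41, 37) = 37
North (MIN): min(-12, 37) = -12
c (MAX): max(32, -18, 44) = 44
d (MAX): max(-35, -47) = -35
e (MAX): max(-12, -28) = -12
f (MAX): max(45, 23, -2) = 45
South (MIN): min(44, -35, -12, 45) = -35
g (MAX): max(18, -14) = 18
h (MAX): max(-8, -25) = -8
j (MAX): max(-22, -2, -26) = -2
East (MIN): min(18, -8, -2) = -8
k (MAX): max(-41, -19) = -19
m (MAX): max(-45, -5, 21, -48) = 21
West (MIN): min(-19, 21) = -19
S0 (MAX): max(-12, -35, -8, -19) = -8
At S0, MAX picks East (highest: -8).
At East, MIN picks h (lowest: -8).
At h, MAX picks af (highest: -8).
Terminal value -8.

af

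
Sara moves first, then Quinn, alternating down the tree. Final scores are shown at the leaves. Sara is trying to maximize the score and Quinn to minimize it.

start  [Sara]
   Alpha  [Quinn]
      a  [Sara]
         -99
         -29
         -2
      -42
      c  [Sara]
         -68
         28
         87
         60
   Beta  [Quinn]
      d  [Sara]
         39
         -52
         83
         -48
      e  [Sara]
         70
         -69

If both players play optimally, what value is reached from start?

a (Sara): max(-99, -29, -2) = -2
c (Sara): max(-68, 28, 87, 60) = 87
Alpha (Quinn): min(-2, -42, 87) = -42
d (Sara): max(39, -52, 83, -48) = 83
e (Sara): max(70, -69) = 70
Beta (Quinn): min(83, 70) = 70
start (Sara): max(-42, 70) = 70

70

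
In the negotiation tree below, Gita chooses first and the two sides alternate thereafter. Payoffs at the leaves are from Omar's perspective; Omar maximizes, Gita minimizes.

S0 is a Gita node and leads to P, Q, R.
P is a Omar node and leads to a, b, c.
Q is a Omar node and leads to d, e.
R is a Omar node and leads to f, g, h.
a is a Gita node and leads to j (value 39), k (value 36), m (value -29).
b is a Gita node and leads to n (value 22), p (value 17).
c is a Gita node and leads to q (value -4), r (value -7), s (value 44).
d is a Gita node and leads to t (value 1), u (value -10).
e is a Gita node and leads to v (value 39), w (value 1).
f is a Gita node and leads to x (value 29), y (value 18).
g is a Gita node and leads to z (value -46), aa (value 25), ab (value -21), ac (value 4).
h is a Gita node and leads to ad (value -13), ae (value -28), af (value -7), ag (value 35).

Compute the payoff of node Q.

d (Gita): min(1, -10) = -10
e (Gita): min(39, 1) = 1
Q (Omar): max(-10, 1) = 1

1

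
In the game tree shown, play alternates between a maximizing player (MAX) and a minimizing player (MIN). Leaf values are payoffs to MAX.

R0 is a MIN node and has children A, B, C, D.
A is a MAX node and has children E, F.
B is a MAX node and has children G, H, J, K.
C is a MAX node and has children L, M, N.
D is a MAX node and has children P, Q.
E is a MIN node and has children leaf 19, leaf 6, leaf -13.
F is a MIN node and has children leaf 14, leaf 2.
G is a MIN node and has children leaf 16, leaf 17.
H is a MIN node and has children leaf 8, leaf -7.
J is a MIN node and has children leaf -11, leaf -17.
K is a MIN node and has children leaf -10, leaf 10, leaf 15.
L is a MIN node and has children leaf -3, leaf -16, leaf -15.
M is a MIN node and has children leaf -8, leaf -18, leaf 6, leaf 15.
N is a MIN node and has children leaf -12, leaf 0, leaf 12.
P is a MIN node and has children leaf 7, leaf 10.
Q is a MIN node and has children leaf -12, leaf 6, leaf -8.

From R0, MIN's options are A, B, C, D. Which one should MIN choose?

E (MIN): min(19, 6, -13) = -13
F (MIN): min(14, 2) = 2
A (MAX): max(-13, 2) = 2
G (MIN): min(16, 17) = 16
H (MIN): min(8, -7) = -7
J (MIN): min(-11, -17) = -17
K (MIN): min(-10, 10, 15) = -10
B (MAX): max(16, -7, -17, -10) = 16
L (MIN): min(-3, -16, -15) = -16
M (MIN): min(-8, -18, 6, 15) = -18
N (MIN): min(-12, 0, 12) = -12
C (MAX): max(-16, -18, -12) = -12
P (MIN): min(7, 10) = 7
Q (MIN): min(-12, 6, -8) = -12
D (MAX): max(7, -12) = 7
R0 (MIN): min(2, 16, -12, 7) = -12
MIN at R0 wants the lowest of {A=2, B=16, C=-12, D=7}, so chooses C.

C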